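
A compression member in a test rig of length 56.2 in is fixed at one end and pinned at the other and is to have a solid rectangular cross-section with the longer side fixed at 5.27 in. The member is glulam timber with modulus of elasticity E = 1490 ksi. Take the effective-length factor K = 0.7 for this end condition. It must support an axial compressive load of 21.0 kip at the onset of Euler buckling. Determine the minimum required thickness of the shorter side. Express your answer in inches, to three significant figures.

b ≈ 1.71 in

L_e = K·L = 0.7 × 56.2 = 39.34 in
Required I = P_cr·L_e²/(π²E) = 2.100×10^4 × 39.34² / (π² × 1.49×10^6) = 2.210 in⁴
Rectangle, weak axis: I_min = h·b³/12 with h = 5.27 in fixed  ⇒  b = (12I/h)^(1/3) = 1.71 in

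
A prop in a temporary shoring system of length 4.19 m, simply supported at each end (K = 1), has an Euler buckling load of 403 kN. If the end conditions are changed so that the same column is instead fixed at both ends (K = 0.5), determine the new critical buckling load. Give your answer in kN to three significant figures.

P_cr ∝ 1/K², so P_cr,new = P_cr,old × (K_old/K_new)² = 403 × (1/0.5)²
= 403 × 4.000 = 1610 kN

P_cr ≈ 1610 kN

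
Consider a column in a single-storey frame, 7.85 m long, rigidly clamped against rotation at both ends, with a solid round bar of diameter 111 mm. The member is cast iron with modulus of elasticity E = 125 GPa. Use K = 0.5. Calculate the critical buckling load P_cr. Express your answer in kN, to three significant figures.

I = πd⁴/64 = π×111⁴/64 = 7.452×10^6 mm⁴
I = 7.452×10^6 mm⁴ = 7.452×10^-6 m⁴
Effective length L_e = K·L = 0.5 × 7.85 = 3.925 m
P_cr = π²EI / L_e² = π² × 125×10⁹ × 7.452×10^-6 / 3.925² = 5.967×10^5 N

P_cr ≈ 597 kN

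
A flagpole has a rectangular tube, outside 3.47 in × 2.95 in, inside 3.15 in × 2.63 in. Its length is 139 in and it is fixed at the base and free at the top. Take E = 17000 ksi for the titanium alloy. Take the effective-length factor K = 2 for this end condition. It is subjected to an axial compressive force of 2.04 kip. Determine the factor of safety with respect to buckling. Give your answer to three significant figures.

Weak-axis I_min = (h_o·b_o³ − h_i·b_i³)/12 with b_o = 2.95, b_i = 2.630 in (shorter outer/inner sides).
I_min = (3.47×2.95³ − 3.150×2.630³)/12 = 2.648 in⁴
Effective length L_e = K·L = 2 × 139 = 278.0 in
P_cr = π²EI / L_e² = π² × 17000×10³ × 2.648 / 278.0² = 5.750×10^3 lb
Factor of safety n = P_cr / P = 5.7495 / 2.04 = 2.82

n ≈ 2.82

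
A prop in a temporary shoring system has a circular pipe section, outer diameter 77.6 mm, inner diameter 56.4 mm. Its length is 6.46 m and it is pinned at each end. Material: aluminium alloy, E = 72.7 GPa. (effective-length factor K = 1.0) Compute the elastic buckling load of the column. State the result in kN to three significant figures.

d_o = 77.6 mm, d_i = 56.4 mm
I = π(d_o⁴ − d_i⁴)/64 = π(77.6⁴ − 56.40⁴)/64 = 1.283×10^6 mm⁴
I = 1.283×10^6 mm⁴ = 1.283×10^-6 m⁴
Effective length L_e = K·L = 1 × 6.46 = 6.460 m
P_cr = π²EI / L_e² = π² × 72.7×10⁹ × 1.283×10^-6 / 6.460² = 2.206×10^4 N

P_cr ≈ 22.1 kN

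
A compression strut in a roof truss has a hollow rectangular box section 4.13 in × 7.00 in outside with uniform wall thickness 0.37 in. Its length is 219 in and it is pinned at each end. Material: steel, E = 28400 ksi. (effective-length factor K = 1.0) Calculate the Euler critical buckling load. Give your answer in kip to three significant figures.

Inner dimensions: h_i = 7.00 − 2×0.37 = 6.260 in, b_i = 4.13 − 2×0.37 = 3.390 in
Weak-axis I_min = (h_o·b_o³ − h_i·b_i³)/12 with b_o = 4.13, b_i = 3.390 in (shorter outer/inner sides).
I_min = (7.00×4.13³ − 6.260×3.390³)/12 = 20.77 in⁴
Effective length L_e = K·L = 1 × 219 = 219.0 in
P_cr = π²EI / L_e² = π² × 28400×10³ × 20.77 / 219.0² = 1.214×10^5 lb

P_cr ≈ 121 kip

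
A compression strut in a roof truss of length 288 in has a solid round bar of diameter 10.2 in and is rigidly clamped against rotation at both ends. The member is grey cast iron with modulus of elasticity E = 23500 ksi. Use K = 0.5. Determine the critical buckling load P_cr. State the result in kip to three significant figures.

I = πd⁴/64 = π×10.2⁴/64 = 531.3 in⁴
Effective length L_e = K·L = 0.5 × 288 = 144.0 in
P_cr = π²EI / L_e² = π² × 23500×10³ × 531.3 / 144.0² = 5.943×10^6 lb

P_cr ≈ 5940 kip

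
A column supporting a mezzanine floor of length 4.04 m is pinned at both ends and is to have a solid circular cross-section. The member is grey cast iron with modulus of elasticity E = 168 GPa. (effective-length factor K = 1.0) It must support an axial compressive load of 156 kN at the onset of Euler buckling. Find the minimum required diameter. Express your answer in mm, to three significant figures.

L_e = K·L = 1 × 4.04 = 4.040 m
Required I = P_cr·L_e²/(π²E) = 1.560×10^5 × 4.040² / (π² × 1.68×10^11) = 1.536×10^-6 m⁴
I_req = 1.536×10^6 mm⁴
Solid circle: I = πd⁴/64  ⇒  d = (64I/π)^(1/4) = (64×1.536×10^6/π)^(1/4) = 74.8 mm

d ≈ 74.8 mm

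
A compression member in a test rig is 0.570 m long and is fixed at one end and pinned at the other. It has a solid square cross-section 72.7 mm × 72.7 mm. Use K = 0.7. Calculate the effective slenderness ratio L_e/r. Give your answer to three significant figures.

λ ≈ 19.0

For a square r = a/√12 = 72.7/√12 = 20.99 mm
L_e = K·L = 0.7 × 0.570 m = 0.3990 m = 399.00 mm
λ = L_e / r_min = 399.00 / 20.99 = 19.0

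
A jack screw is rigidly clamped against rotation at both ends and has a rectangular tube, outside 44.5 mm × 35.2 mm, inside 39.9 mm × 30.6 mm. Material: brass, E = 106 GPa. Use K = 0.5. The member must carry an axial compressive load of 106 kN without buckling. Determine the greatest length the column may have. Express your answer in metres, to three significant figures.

Weak-axis I_min = (h_o·b_o³ − h_i·b_i³)/12 with b_o = 35.2, b_i = 30.60 mm (shorter outer/inner sides).
I_min = (44.5×35.2³ − 39.90×30.60³)/12 = 6.647×10^4 mm⁴
I = 6.647×10^-8 m⁴
At the buckling limit P_cr = P = 1.060×10^5 N
From P_cr = π²EI/(K·L)²:  L = (1/K)·√(π²EI/P_cr) = (1/0.5)·√(π²×1.06×10^11×6.647×10^-8/1.060×10^5)
L = 1.62 m

L_max ≈ 1.62 m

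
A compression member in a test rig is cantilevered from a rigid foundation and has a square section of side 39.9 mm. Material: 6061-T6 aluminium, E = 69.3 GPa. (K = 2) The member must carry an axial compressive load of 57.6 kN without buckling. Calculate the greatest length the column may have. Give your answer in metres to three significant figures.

L_max ≈ 0.792 m

I = a⁴/12 = 39.9⁴/12 = 2.112×10^5 mm⁴
I = 2.112×10^-7 m⁴
At the buckling limit P_cr = P = 5.760×10^4 N
From P_cr = π²EI/(K·L)²:  L = (1/K)·√(π²EI/P_cr) = (1/2)·√(π²×6.93×10^10×2.112×10^-7/5.760×10^4)
L = 0.792 m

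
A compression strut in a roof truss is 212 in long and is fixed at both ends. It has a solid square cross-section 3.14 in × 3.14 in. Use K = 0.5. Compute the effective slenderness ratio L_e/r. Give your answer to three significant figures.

For a square r = a/√12 = 3.14/√12 = 0.9064 in
L_e = K·L = 0.5 × 212 = 106.0 in
λ = L_e / r_min = 106.00 / 0.9064 = 117

λ ≈ 117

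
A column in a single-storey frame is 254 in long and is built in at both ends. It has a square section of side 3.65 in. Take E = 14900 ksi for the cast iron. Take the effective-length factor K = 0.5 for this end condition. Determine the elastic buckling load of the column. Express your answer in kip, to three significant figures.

P_cr ≈ 135 kip

I = a⁴/12 = 3.65⁴/12 = 14.79 in⁴
Effective length L_e = K·L = 0.5 × 254 = 127.0 in
P_cr = π²EI / L_e² = π² × 14900×10³ × 14.79 / 127.0² = 1.349×10^5 lb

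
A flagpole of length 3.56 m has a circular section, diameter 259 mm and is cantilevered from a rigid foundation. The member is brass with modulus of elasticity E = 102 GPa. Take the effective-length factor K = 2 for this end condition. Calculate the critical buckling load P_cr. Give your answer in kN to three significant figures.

P_cr ≈ 4390 kN

I = πd⁴/64 = π×259⁴/64 = 2.209×10^8 mm⁴
I = 2.209×10^8 mm⁴ = 2.209×10^-4 m⁴
Effective length L_e = K·L = 2 × 3.56 = 7.120 m
P_cr = π²EI / L_e² = π² × 102×10⁹ × 2.209×10^-4 / 7.120² = 4.386×10^6 N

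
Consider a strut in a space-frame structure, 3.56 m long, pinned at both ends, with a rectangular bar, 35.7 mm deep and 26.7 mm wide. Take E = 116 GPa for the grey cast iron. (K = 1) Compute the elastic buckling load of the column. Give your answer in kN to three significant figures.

P_cr ≈ 5.12 kN

Buckling occurs about the weak axis: I_min = h·b³/12 with b = 26.7 mm (the shorter side).
I_min = 35.7×26.7³/12 = 5.663×10^4 mm⁴
I = 5.663×10^4 mm⁴ = 5.663×10^-8 m⁴
Effective length L_e = K·L = 1 × 3.56 = 3.560 m
P_cr = π²EI / L_e² = π² × 116×10⁹ × 5.663×10^-8 / 3.560² = 5.115×10^3 N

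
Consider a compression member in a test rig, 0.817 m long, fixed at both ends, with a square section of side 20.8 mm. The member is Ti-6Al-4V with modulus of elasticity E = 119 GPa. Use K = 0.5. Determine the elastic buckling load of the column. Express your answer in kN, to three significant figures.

P_cr ≈ 110 kN

I = a⁴/12 = 20.8⁴/12 = 1.560×10^4 mm⁴
I = 1.560×10^4 mm⁴ = 1.560×10^-8 m⁴
Effective length L_e = K·L = 0.5 × 0.817 = 0.4085 m
P_cr = π²EI / L_e² = π² × 119×10⁹ × 1.560×10^-8 / 0.4085² = 1.098×10^5 N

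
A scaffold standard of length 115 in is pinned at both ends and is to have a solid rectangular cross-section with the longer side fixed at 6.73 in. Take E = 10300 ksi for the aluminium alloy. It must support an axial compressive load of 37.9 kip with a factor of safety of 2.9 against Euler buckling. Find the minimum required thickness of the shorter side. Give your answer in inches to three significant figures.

Required P_cr = n·P = 2.9 × 37.9 = 109.9 kip
L_e = K·L = 1 × 115 = 115.0 in
Required I = P_cr·L_e²/(π²E) = 1.099×10^5 × 115.0² / (π² × 1.03×10^7) = 14.30 in⁴
Rectangle, weak axis: I_min = h·b³/12 with h = 6.73 in fixed  ⇒  b = (12I/h)^(1/3) = 2.94 in

b ≈ 2.94 in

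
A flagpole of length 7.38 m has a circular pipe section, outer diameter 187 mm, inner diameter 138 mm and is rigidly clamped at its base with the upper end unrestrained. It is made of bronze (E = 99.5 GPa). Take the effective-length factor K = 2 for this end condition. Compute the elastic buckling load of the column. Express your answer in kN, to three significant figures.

P_cr ≈ 190 kN

d_o = 187 mm, d_i = 138 mm
I = π(d_o⁴ − d_i⁴)/64 = π(187⁴ − 138.0⁴)/64 = 4.222×10^7 mm⁴
I = 4.222×10^7 mm⁴ = 4.222×10^-5 m⁴
Effective length L_e = K·L = 2 × 7.38 = 14.76 m
P_cr = π²EI / L_e² = π² × 99.5×10⁹ × 4.222×10^-5 / 14.76² = 1.903×10^5 N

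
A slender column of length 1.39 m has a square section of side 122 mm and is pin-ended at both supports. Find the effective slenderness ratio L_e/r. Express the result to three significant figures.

λ ≈ 39.5

For a square r = a/√12 = 122/√12 = 35.22 mm
L_e = K·L = 1 × 1.39 m = 1.390 m = 1390.0 mm
λ = L_e / r_min = 1390.0 / 35.22 = 39.5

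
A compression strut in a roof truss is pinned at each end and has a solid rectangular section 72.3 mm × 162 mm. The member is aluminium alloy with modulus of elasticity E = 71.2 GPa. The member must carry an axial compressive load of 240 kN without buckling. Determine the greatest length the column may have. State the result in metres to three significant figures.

Buckling occurs about the weak axis: I_min = h·b³/12 with b = 72.3 mm (the shorter side).
I_min = 162×72.3³/12 = 5.102×10^6 mm⁴
I = 5.102×10^-6 m⁴
At the buckling limit P_cr = P = 2.400×10^5 N
From P_cr = π²EI/(K·L)²:  L = (1/K)·√(π²EI/P_cr) = (1/1)·√(π²×7.12×10^10×5.102×10^-6/2.400×10^5)
L = 3.87 m

L_max ≈ 3.87 m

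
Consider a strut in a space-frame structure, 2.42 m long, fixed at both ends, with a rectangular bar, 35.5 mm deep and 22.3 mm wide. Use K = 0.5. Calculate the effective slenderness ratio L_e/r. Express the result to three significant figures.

λ ≈ 188

Buckling occurs about the weak axis: I_min = h·b³/12 with b = 22.3 mm (the shorter side).
I_min = 35.5×22.3³/12 = 3.281×10^4 mm⁴
A = 791.6 mm²;  r_min = √(I/A) = √(3.281×10^4/791.6) = 6.437 mm
L_e = K·L = 0.5 × 2.42 m = 1.210 m = 1210.0 mm
λ = L_e / r_min = 1210.0 / 6.437 = 188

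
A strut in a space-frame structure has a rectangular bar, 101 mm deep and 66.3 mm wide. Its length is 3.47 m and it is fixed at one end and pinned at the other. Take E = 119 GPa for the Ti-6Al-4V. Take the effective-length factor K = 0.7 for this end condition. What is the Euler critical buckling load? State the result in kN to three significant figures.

P_cr ≈ 488 kN

Buckling occurs about the weak axis: I_min = h·b³/12 with b = 66.3 mm (the shorter side).
I_min = 101×66.3³/12 = 2.453×10^6 mm⁴
I = 2.453×10^6 mm⁴ = 2.453×10^-6 m⁴
Effective length L_e = K·L = 0.7 × 3.47 = 2.429 m
P_cr = π²EI / L_e² = π² × 119×10⁹ × 2.453×10^-6 / 2.429² = 4.883×10^5 N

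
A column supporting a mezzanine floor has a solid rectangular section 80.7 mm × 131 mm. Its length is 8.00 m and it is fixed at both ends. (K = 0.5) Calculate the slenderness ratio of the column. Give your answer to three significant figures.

For a rectangle r_min = b/√12 = 80.7/√12 = 23.30 mm
L_e = K·L = 0.5 × 8.00 m = 4.000 m = 4000.0 mm
λ = L_e / r_min = 4000.0 / 23.30 = 172

λ ≈ 172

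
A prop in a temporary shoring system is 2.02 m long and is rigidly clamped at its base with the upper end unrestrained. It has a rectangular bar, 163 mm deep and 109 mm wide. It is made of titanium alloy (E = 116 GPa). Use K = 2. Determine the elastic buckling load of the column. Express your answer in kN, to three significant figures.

Buckling occurs about the weak axis: I_min = h·b³/12 with b = 109 mm (the shorter side).
I_min = 163×109³/12 = 1.759×10^7 mm⁴
I = 1.759×10^7 mm⁴ = 1.759×10^-5 m⁴
Effective length L_e = K·L = 2 × 2.02 = 4.040 m
P_cr = π²EI / L_e² = π² × 116×10⁹ × 1.759×10^-5 / 4.040² = 1.234×10^6 N

P_cr ≈ 1230 kN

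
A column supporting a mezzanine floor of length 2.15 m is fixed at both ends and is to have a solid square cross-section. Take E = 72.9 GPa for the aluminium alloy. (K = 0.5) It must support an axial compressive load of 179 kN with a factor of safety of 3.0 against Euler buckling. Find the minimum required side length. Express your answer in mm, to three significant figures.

a ≈ 56.7 mm

Required P_cr = n·P = 3.0 × 179 = 537.0 kN
L_e = K·L = 0.5 × 2.15 = 1.075 m
Required I = P_cr·L_e²/(π²E) = 5.370×10^5 × 1.075² / (π² × 7.29×10^10) = 8.625×10^-7 m⁴
I_req = 8.625×10^5 mm⁴
Solid square: I = a⁴/12  ⇒  a = (12I)^(1/4) = (12×8.625×10^5)^(1/4) = 56.7 mm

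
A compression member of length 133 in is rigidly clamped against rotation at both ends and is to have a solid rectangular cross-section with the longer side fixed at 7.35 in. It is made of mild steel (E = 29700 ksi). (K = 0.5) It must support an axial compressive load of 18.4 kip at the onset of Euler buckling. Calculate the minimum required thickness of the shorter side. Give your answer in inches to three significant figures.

b ≈ 0.768 in

L_e = K·L = 0.5 × 133 = 66.50 in
Required I = P_cr·L_e²/(π²E) = 1.840×10^4 × 66.50² / (π² × 2.97×10^7) = 0.2776 in⁴
Rectangle, weak axis: I_min = h·b³/12 with h = 7.35 in fixed  ⇒  b = (12I/h)^(1/3) = 0.768 in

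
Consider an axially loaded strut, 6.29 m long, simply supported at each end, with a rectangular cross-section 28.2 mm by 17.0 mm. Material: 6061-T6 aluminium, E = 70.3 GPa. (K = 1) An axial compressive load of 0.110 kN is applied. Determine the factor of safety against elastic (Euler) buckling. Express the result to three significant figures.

Buckling occurs about the weak axis: I_min = h·b³/12 with b = 17.0 mm (the shorter side).
I_min = 28.2×17.0³/12 = 1.155×10^4 mm⁴
I = 1.155×10^4 mm⁴ = 1.155×10^-8 m⁴
Effective length L_e = K·L = 1 × 6.29 = 6.290 m
P_cr = π²EI / L_e² = π² × 70.3×10⁹ × 1.155×10^-8 / 6.290² = 202.5 N
Factor of safety n = P_cr / P = 0.20247 / 0.110 = 1.84

n ≈ 1.84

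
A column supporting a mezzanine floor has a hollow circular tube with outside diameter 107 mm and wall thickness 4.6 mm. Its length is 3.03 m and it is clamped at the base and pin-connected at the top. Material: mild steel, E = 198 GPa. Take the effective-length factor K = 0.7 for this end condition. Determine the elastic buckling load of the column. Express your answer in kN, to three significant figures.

P_cr ≈ 844 kN

Inner diameter d_i = 107 − 2×4.6 = 97.80 mm
I = π(d_o⁴ − d_i⁴)/64 = π(107⁴ − 97.80⁴)/64 = 1.944×10^6 mm⁴
I = 1.944×10^6 mm⁴ = 1.944×10^-6 m⁴
Effective length L_e = K·L = 0.7 × 3.03 = 2.121 m
P_cr = π²EI / L_e² = π² × 198×10⁹ × 1.944×10^-6 / 2.121² = 8.443×10^5 N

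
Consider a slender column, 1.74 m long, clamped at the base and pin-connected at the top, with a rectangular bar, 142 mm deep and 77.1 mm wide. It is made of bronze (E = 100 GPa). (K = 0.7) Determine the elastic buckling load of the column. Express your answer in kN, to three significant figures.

Buckling occurs about the weak axis: I_min = h·b³/12 with b = 77.1 mm (the shorter side).
I_min = 142×77.1³/12 = 5.423×10^6 mm⁴
I = 5.423×10^6 mm⁴ = 5.423×10^-6 m⁴
Effective length L_e = K·L = 0.7 × 1.74 = 1.218 m
P_cr = π²EI / L_e² = π² × 100×10⁹ × 5.423×10^-6 / 1.218² = 3.608×10^6 N

P_cr ≈ 3610 kN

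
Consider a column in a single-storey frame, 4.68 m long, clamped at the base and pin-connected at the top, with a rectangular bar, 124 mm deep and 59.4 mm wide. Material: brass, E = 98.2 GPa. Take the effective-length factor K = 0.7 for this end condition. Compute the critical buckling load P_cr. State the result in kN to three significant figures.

Buckling occurs about the weak axis: I_min = h·b³/12 with b = 59.4 mm (the shorter side).
I_min = 124×59.4³/12 = 2.166×10^6 mm⁴
I = 2.166×10^6 mm⁴ = 2.166×10^-6 m⁴
Effective length L_e = K·L = 0.7 × 4.68 = 3.276 m
P_cr = π²EI / L_e² = π² × 98.2×10⁹ × 2.166×10^-6 / 3.276² = 1.956×10^5 N

P_cr ≈ 196 kN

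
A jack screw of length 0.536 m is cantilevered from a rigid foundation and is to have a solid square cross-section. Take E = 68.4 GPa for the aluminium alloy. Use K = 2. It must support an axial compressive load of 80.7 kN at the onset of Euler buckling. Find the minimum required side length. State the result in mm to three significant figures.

a ≈ 35.8 mm

L_e = K·L = 2 × 0.536 = 1.072 m
Required I = P_cr·L_e²/(π²E) = 8.070×10^4 × 1.072² / (π² × 6.84×10^10) = 1.374×10^-7 m⁴
I_req = 1.374×10^5 mm⁴
Solid square: I = a⁴/12  ⇒  a = (12I)^(1/4) = (12×1.374×10^5)^(1/4) = 35.8 mm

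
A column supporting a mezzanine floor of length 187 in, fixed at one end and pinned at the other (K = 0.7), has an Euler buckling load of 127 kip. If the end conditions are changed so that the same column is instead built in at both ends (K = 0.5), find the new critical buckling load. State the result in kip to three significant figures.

P_cr ≈ 249 kip

P_cr ∝ 1/K², so P_cr,new = P_cr,old × (K_old/K_new)² = 127 × (0.7/0.5)²
= 127 × 1.960 = 249 kip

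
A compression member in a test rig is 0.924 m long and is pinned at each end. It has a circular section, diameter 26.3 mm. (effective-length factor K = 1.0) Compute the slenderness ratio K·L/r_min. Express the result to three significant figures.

λ ≈ 141

I = πd⁴/64 = π×26.3⁴/64 = 2.349×10^4 mm⁴
A = 543.3 mm²;  r_min = √(I/A) = √(2.349×10^4/543.3) = 6.575 mm
L_e = K·L = 1 × 0.924 m = 0.9240 m = 924.00 mm
λ = L_e / r_min = 924.00 / 6.575 = 141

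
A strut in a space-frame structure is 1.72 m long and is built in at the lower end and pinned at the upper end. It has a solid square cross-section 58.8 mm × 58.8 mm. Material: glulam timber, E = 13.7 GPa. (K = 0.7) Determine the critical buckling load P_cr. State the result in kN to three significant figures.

P_cr ≈ 92.9 kN

I = a⁴/12 = 58.8⁴/12 = 9.962×10^5 mm⁴
I = 9.962×10^5 mm⁴ = 9.962×10^-7 m⁴
Effective length L_e = K·L = 0.7 × 1.72 = 1.204 m
P_cr = π²EI / L_e² = π² × 13.7×10⁹ × 9.962×10^-7 / 1.204² = 9.292×10^4 N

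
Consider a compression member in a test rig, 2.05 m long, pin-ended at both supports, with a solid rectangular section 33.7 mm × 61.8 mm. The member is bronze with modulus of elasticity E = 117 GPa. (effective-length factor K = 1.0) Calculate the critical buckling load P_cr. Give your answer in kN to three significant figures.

Buckling occurs about the weak axis: I_min = h·b³/12 with b = 33.7 mm (the shorter side).
I_min = 61.8×33.7³/12 = 1.971×10^5 mm⁴
I = 1.971×10^5 mm⁴ = 1.971×10^-7 m⁴
Effective length L_e = K·L = 1 × 2.05 = 2.050 m
P_cr = π²EI / L_e² = π² × 117×10⁹ × 1.971×10^-7 / 2.050² = 5.416×10^4 N

P_cr ≈ 54.2 kN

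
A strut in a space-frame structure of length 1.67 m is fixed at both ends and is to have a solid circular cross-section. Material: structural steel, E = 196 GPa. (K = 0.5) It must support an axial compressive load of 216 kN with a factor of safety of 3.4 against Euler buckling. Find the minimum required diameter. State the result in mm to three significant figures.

d ≈ 48.2 mm

Required P_cr = n·P = 3.4 × 216 = 734.4 kN
L_e = K·L = 0.5 × 1.67 = 0.8350 m
Required I = P_cr·L_e²/(π²E) = 7.344×10^5 × 0.8350² / (π² × 1.96×10^11) = 2.647×10^-7 m⁴
I_req = 2.647×10^5 mm⁴
Solid circle: I = πd⁴/64  ⇒  d = (64I/π)^(1/4) = (64×2.647×10^5/π)^(1/4) = 48.2 mm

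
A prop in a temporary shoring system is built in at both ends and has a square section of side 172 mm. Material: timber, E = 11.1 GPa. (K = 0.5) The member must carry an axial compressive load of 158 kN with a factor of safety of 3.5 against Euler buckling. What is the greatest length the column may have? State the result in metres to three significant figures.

L_max ≈ 7.60 m

I = a⁴/12 = 172⁴/12 = 7.293×10^7 mm⁴
I = 7.293×10^-5 m⁴
Required critical load P_cr = n·P = 3.5 × 158 = 553.0 kN = 5.530×10^5 N
From P_cr = π²EI/(K·L)²:  L = (1/K)·√(π²EI/P_cr) = (1/0.5)·√(π²×1.11×10^10×7.293×10^-5/5.530×10^5)
L = 7.60 m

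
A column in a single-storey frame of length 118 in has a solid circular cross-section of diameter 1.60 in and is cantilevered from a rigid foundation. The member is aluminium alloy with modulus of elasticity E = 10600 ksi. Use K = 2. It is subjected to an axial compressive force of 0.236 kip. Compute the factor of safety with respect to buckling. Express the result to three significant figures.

I = πd⁴/64 = π×1.60⁴/64 = 0.3217 in⁴
Effective length L_e = K·L = 2 × 118 = 236.0 in
P_cr = π²EI / L_e² = π² × 10600×10³ × 0.3217 / 236.0² = 604.3 lb
Factor of safety n = P_cr / P = 0.60427 / 0.236 = 2.56

n ≈ 2.56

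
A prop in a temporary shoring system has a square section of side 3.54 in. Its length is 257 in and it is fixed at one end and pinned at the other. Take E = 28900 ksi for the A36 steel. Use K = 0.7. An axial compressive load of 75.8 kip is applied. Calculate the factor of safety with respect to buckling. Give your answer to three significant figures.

n ≈ 1.52

I = a⁴/12 = 3.54⁴/12 = 13.09 in⁴
Effective length L_e = K·L = 0.7 × 257 = 179.9 in
P_cr = π²EI / L_e² = π² × 28900×10³ × 13.09 / 179.9² = 1.153×10^5 lb
Factor of safety n = P_cr / P = 115.34 / 75.8 = 1.52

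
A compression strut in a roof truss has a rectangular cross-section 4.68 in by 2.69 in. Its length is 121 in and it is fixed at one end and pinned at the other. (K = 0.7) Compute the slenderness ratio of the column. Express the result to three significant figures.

λ ≈ 109

Buckling occurs about the weak axis: I_min = h·b³/12 with b = 2.69 in (the shorter side).
I_min = 4.68×2.69³/12 = 7.591 in⁴
A = 12.59 in²;  r_min = √(I/A) = √(7.591/12.59) = 0.7765 in
L_e = K·L = 0.7 × 121 = 84.70 in
λ = L_e / r_min = 84.700 / 0.7765 = 109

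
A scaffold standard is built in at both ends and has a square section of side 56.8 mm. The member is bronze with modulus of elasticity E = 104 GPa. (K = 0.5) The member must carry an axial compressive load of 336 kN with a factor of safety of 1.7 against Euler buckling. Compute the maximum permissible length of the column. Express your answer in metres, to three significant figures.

I = a⁴/12 = 56.8⁴/12 = 8.674×10^5 mm⁴
I = 8.674×10^-7 m⁴
Required critical load P_cr = n·P = 1.7 × 336 = 571.2 kN = 5.712×10^5 N
From P_cr = π²EI/(K·L)²:  L = (1/K)·√(π²EI/P_cr) = (1/0.5)·√(π²×1.04×10^11×8.674×10^-7/5.712×10^5)
L = 2.50 m

L_max ≈ 2.50 m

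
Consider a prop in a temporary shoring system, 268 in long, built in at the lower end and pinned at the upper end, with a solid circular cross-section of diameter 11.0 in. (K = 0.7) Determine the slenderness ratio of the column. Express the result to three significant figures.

λ ≈ 68.2

For a solid circle r = d/4 = 11.0/4 = 2.750 in
L_e = K·L = 0.7 × 268 = 187.6 in
λ = L_e / r_min = 187.60 / 2.750 = 68.2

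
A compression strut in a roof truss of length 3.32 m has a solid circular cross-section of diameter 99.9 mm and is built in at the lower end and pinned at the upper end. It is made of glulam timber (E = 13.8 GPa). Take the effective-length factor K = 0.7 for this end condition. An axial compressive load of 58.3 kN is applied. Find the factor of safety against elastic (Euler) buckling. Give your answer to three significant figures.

n ≈ 2.11

I = πd⁴/64 = π×99.9⁴/64 = 4.889×10^6 mm⁴
I = 4.889×10^6 mm⁴ = 4.889×10^-6 m⁴
Effective length L_e = K·L = 0.7 × 3.32 = 2.324 m
P_cr = π²EI / L_e² = π² × 13.8×10⁹ × 4.889×10^-6 / 2.324² = 1.233×10^5 N
Factor of safety n = P_cr / P = 123.29 / 58.3 = 2.11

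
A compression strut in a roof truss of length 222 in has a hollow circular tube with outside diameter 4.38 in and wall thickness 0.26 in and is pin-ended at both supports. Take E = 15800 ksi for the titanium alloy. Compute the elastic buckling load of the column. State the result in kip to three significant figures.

Inner diameter d_i = 4.38 − 2×0.26 = 3.860 in
I = π(d_o⁴ − d_i⁴)/64 = π(4.38⁴ − 3.860⁴)/64 = 7.169 in⁴
Effective length L_e = K·L = 1 × 222 = 222.0 in
P_cr = π²EI / L_e² = π² × 15800×10³ × 7.169 / 222.0² = 2.268×10^4 lb

P_cr ≈ 22.7 kip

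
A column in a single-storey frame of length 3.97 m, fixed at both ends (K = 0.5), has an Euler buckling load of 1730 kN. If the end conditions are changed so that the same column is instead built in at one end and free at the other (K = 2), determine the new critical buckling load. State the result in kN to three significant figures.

P_cr ∝ 1/K², so P_cr,new = P_cr,old × (K_old/K_new)² = 1730 × (0.5/2)²
= 1730 × 0.06250 = 108 kN

P_cr ≈ 108 kN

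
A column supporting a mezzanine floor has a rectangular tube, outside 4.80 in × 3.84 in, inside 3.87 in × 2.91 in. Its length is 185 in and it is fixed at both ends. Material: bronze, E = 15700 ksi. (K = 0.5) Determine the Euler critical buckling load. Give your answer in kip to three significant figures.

Weak-axis I_min = (h_o·b_o³ − h_i·b_i³)/12 with b_o = 3.84, b_i = 2.910 in (shorter outer/inner sides).
I_min = (4.80×3.84³ − 3.870×2.910³)/12 = 14.70 in⁴
Effective length L_e = K·L = 0.5 × 185 = 92.50 in
P_cr = π²EI / L_e² = π² × 15700×10³ × 14.70 / 92.50² = 2.663×10^5 lb

P_cr ≈ 266 kip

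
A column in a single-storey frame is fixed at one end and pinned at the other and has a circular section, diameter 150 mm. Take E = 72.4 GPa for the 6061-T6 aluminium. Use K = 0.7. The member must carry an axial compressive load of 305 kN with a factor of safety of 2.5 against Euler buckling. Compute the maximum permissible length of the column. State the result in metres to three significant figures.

L_max ≈ 6.89 m

I = πd⁴/64 = π×150⁴/64 = 2.485×10^7 mm⁴
I = 2.485×10^-5 m⁴
Required critical load P_cr = n·P = 2.5 × 305 = 762.5 kN = 7.625×10^5 N
From P_cr = π²EI/(K·L)²:  L = (1/K)·√(π²EI/P_cr) = (1/0.7)·√(π²×7.24×10^10×2.485×10^-5/7.625×10^5)
L = 6.89 m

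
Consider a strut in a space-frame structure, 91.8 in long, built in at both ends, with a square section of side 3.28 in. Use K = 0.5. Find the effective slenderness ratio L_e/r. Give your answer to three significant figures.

λ ≈ 48.5

For a square r = a/√12 = 3.28/√12 = 0.9469 in
L_e = K·L = 0.5 × 91.8 = 45.90 in
λ = L_e / r_min = 45.900 / 0.9469 = 48.5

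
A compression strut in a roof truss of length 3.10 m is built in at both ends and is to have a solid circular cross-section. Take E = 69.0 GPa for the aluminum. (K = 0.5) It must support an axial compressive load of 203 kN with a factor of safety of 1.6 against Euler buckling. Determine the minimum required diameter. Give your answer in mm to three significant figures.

d ≈ 69.5 mm

Required P_cr = n·P = 1.6 × 203 = 324.8 kN
L_e = K·L = 0.5 × 3.10 = 1.550 m
Required I = P_cr·L_e²/(π²E) = 3.248×10^5 × 1.550² / (π² × 6.90×10^10) = 1.146×10^-6 m⁴
I_req = 1.146×10^6 mm⁴
Solid circle: I = πd⁴/64  ⇒  d = (64I/π)^(1/4) = (64×1.146×10^6/π)^(1/4) = 69.5 mm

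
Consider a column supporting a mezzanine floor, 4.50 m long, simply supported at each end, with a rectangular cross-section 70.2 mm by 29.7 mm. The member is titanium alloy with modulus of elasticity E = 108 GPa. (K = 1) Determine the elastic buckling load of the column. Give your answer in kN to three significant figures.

Buckling occurs about the weak axis: I_min = h·b³/12 with b = 29.7 mm (the shorter side).
I_min = 70.2×29.7³/12 = 1.533×10^5 mm⁴
I = 1.533×10^5 mm⁴ = 1.533×10^-7 m⁴
Effective length L_e = K·L = 1 × 4.50 = 4.500 m
P_cr = π²EI / L_e² = π² × 108×10⁹ × 1.533×10^-7 / 4.500² = 8.067×10^3 N

P_cr ≈ 8.07 kN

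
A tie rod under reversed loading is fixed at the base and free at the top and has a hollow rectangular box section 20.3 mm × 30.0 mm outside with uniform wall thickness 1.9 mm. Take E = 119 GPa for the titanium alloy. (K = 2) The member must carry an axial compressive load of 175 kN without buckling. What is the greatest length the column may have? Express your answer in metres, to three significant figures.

L_max ≈ 0.137 m

Inner dimensions: h_i = 30.0 − 2×1.9 = 26.20 mm, b_i = 20.3 − 2×1.9 = 16.50 mm
Weak-axis I_min = (h_o·b_o³ − h_i·b_i³)/12 with b_o = 20.3, b_i = 16.50 mm (shorter outer/inner sides).
I_min = (30.0×20.3³ − 26.20×16.50³)/12 = 1.111×10^4 mm⁴
I = 1.111×10^-8 m⁴
At the buckling limit P_cr = P = 1.750×10^5 N
From P_cr = π²EI/(K·L)²:  L = (1/K)·√(π²EI/P_cr) = (1/2)·√(π²×1.19×10^11×1.111×10^-8/1.750×10^5)
L = 0.137 m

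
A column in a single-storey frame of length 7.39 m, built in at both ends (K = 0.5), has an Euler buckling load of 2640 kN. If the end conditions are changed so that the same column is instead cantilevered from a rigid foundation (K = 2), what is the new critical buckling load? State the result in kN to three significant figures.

P_cr ≈ 165 kN

P_cr ∝ 1/K², so P_cr,new = P_cr,old × (K_old/K_new)² = 2640 × (0.5/2)²
= 2640 × 0.06250 = 165 kN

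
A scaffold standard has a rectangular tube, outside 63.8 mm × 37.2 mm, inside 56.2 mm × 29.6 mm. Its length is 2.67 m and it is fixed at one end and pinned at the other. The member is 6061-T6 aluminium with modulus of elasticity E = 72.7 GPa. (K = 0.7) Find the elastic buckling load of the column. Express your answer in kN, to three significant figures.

Weak-axis I_min = (h_o·b_o³ − h_i·b_i³)/12 with b_o = 37.2, b_i = 29.60 mm (shorter outer/inner sides).
I_min = (63.8×37.2³ − 56.20×29.60³)/12 = 1.522×10^5 mm⁴
I = 1.522×10^5 mm⁴ = 1.522×10^-7 m⁴
Effective length L_e = K·L = 0.7 × 2.67 = 1.869 m
P_cr = π²EI / L_e² = π² × 72.7×10⁹ × 1.522×10^-7 / 1.869² = 3.127×10^4 N

P_cr ≈ 31.3 kN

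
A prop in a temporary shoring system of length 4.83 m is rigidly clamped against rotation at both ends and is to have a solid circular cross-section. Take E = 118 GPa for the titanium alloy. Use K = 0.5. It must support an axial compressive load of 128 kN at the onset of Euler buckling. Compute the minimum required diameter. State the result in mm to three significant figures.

L_e = K·L = 0.5 × 4.83 = 2.415 m
Required I = P_cr·L_e²/(π²E) = 1.280×10^5 × 2.415² / (π² × 1.18×10^11) = 6.410×10^-7 m⁴
I_req = 6.410×10^5 mm⁴
Solid circle: I = πd⁴/64  ⇒  d = (64I/π)^(1/4) = (64×6.410×10^5/π)^(1/4) = 60.1 mm

d ≈ 60.1 mm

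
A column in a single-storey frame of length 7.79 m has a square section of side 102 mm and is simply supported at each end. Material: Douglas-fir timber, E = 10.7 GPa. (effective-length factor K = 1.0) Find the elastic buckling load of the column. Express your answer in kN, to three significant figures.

P_cr ≈ 15.7 kN

I = a⁴/12 = 102⁴/12 = 9.020×10^6 mm⁴
I = 9.020×10^6 mm⁴ = 9.020×10^-6 m⁴
Effective length L_e = K·L = 1 × 7.79 = 7.790 m
P_cr = π²EI / L_e² = π² × 10.7×10⁹ × 9.020×10^-6 / 7.790² = 1.570×10^4 N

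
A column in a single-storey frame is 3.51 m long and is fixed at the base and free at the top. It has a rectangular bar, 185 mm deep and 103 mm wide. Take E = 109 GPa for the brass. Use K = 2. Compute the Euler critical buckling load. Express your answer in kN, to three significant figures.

P_cr ≈ 368 kN

Buckling occurs about the weak axis: I_min = h·b³/12 with b = 103 mm (the shorter side).
I_min = 185×103³/12 = 1.685×10^7 mm⁴
I = 1.685×10^7 mm⁴ = 1.685×10^-5 m⁴
Effective length L_e = K·L = 2 × 3.51 = 7.020 m
P_cr = π²EI / L_e² = π² × 109×10⁹ × 1.685×10^-5 / 7.020² = 3.678×10^5 N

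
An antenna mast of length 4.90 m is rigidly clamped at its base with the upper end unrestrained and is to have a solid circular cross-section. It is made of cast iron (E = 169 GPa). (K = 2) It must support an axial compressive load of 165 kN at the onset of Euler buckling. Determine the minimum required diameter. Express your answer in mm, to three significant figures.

L_e = K·L = 2 × 4.90 = 9.800 m
Required I = P_cr·L_e²/(π²E) = 1.650×10^5 × 9.800² / (π² × 1.69×10^11) = 9.501×10^-6 m⁴
I_req = 9.501×10^6 mm⁴
Solid circle: I = πd⁴/64  ⇒  d = (64I/π)^(1/4) = (64×9.501×10^6/π)^(1/4) = 118 mm

d ≈ 118 mm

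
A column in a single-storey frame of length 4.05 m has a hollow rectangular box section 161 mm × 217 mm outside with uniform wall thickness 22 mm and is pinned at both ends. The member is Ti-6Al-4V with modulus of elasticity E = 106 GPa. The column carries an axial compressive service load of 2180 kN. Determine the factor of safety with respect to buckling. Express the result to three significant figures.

Inner dimensions: h_i = 217 − 2×22 = 173.0 mm, b_i = 161 − 2×22 = 117.0 mm
Weak-axis I_min = (h_o·b_o³ − h_i·b_i³)/12 with b_o = 161, b_i = 117.0 mm (shorter outer/inner sides).
I_min = (217×161³ − 173.0×117.0³)/12 = 5.238×10^7 mm⁴
I = 5.238×10^7 mm⁴ = 5.238×10^-5 m⁴
Effective length L_e = K·L = 1 × 4.05 = 4.050 m
P_cr = π²EI / L_e² = π² × 106×10⁹ × 5.238×10^-5 / 4.050² = 3.341×10^6 N
Factor of safety n = P_cr / P = 3340.7 / 2180 = 1.53

n ≈ 1.53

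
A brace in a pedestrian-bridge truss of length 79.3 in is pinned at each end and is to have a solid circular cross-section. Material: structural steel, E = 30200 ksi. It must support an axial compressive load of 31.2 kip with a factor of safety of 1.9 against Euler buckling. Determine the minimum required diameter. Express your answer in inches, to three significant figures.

d ≈ 2.25 in

Required P_cr = n·P = 1.9 × 31.2 = 59.28 kip
L_e = K·L = 1 × 79.3 = 79.30 in
Required I = P_cr·L_e²/(π²E) = 5.928×10^4 × 79.30² / (π² × 3.02×10^7) = 1.251 in⁴
Solid circle: I = πd⁴/64  ⇒  d = (64I/π)^(1/4) = (64×1.251/π)^(1/4) = 2.25 in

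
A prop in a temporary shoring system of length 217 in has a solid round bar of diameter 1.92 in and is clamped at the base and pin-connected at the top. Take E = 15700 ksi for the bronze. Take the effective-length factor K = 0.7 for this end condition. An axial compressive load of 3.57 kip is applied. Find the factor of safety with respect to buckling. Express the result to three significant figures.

n ≈ 1.25

I = πd⁴/64 = π×1.92⁴/64 = 0.6671 in⁴
Effective length L_e = K·L = 0.7 × 217 = 151.9 in
P_cr = π²EI / L_e² = π² × 15700×10³ × 0.6671 / 151.9² = 4.480×10^3 lb
Factor of safety n = P_cr / P = 4.4798 / 3.57 = 1.25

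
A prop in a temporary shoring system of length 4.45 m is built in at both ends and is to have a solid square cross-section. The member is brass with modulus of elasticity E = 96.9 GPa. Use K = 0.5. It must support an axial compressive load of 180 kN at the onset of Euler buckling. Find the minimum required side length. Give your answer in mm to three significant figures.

a ≈ 57.8 mm

L_e = K·L = 0.5 × 4.45 = 2.225 m
Required I = P_cr·L_e²/(π²E) = 1.800×10^5 × 2.225² / (π² × 9.69×10^10) = 9.318×10^-7 m⁴
I_req = 9.318×10^5 mm⁴
Solid square: I = a⁴/12  ⇒  a = (12I)^(1/4) = (12×9.318×10^5)^(1/4) = 57.8 mm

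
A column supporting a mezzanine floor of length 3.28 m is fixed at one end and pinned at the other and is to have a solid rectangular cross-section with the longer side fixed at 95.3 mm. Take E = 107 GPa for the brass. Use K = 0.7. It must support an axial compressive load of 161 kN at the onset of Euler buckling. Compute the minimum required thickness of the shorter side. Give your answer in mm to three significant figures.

b ≈ 46.6 mm

L_e = K·L = 0.7 × 3.28 = 2.296 m
Required I = P_cr·L_e²/(π²E) = 1.610×10^5 × 2.296² / (π² × 1.07×10^11) = 8.037×10^-7 m⁴
I_req = 8.037×10^5 mm⁴
Rectangle, weak axis: I_min = h·b³/12 with h = 95.3 mm fixed  ⇒  b = (12I/h)^(1/3) = 46.6 mm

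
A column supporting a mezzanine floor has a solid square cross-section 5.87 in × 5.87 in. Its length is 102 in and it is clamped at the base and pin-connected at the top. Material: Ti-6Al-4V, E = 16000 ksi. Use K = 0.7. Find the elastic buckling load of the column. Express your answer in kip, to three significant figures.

P_cr ≈ 3060 kip

I = a⁴/12 = 5.87⁴/12 = 98.94 in⁴
Effective length L_e = K·L = 0.7 × 102 = 71.40 in
P_cr = π²EI / L_e² = π² × 16000×10³ × 98.94 / 71.40² = 3.065×10^6 lb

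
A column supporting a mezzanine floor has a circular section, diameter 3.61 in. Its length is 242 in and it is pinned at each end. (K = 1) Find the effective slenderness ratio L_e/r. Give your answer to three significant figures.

λ ≈ 268

For a solid circle r = d/4 = 3.61/4 = 0.9025 in
L_e = K·L = 1 × 242 = 242.0 in
λ = L_e / r_min = 242.00 / 0.9025 = 268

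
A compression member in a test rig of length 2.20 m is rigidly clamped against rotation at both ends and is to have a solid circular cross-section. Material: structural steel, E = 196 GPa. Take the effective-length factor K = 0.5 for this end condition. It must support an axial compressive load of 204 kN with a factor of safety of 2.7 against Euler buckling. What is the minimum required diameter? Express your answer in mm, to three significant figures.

Required P_cr = n·P = 2.7 × 204 = 550.8 kN
L_e = K·L = 0.5 × 2.20 = 1.100 m
Required I = P_cr·L_e²/(π²E) = 5.508×10^5 × 1.100² / (π² × 1.96×10^11) = 3.445×10^-7 m⁴
I_req = 3.445×10^5 mm⁴
Solid circle: I = πd⁴/64  ⇒  d = (64I/π)^(1/4) = (64×3.445×10^5/π)^(1/4) = 51.5 mm

d ≈ 51.5 mm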